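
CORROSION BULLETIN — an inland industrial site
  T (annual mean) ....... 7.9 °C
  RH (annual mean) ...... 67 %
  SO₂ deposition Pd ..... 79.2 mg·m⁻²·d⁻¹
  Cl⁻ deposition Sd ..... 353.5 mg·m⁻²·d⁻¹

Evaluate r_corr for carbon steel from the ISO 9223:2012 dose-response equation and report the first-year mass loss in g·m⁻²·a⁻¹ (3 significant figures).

carbon steel: temperature factor f = +0.150·(-2.1) = -0.3150
  SO₂ term: 1.77·79.2^0.52·exp(0.02·67-0.3150) = 47.91
  Sd branch = 0.102·Sd^0.62·e^(0.033·RH+0.04·T) = 48.54 μm/a
  sum: 47.91 + 48.54 → r_corr = 96.45 μm/a
Convert to mass loss: 96.45 μm/a × 7.85 g/cm³ = 757.1 g·m⁻²·a⁻¹

r_corr = 757 g·m⁻²·a⁻¹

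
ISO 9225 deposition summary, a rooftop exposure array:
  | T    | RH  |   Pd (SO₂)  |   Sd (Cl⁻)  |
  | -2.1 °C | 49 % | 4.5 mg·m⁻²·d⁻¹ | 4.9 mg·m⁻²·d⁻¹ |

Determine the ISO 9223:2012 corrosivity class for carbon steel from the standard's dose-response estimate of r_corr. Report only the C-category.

C2

carbon steel: f(T) = +0.150·(T−10) [T≤10 °C] = -1.8150
  Pd branch = 1.77·Pd^0.52·e^(0.02·RH+f) = 1.679 μm/a
  Cl⁻ term: 0.102·4.9^0.62·exp(0.033·49+0.04·-2.1) = 1.266
  r_corr = 1.679 + 1.266 = 2.944 μm/a
Category bounds: 1.3…25 μm/a bracket r_corr ⇒ C2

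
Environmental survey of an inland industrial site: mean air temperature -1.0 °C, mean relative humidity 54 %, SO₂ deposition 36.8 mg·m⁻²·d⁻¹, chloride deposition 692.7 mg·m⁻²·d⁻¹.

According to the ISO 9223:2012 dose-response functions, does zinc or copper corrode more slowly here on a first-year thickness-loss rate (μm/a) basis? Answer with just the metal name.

zinc: T≤10 °C ⇒ hinge +0.038·(-1.0−10) = -0.4180
  SO₂ term: 0.0129·36.8^0.44·exp(0.046·54-0.4180) = 0.4975
  Sd branch = 0.0175·Sd^0.57·e^(0.008·RH+0.085·T) = 1.03 μm/a
  r_corr = 0.4975 + 1.03 = 1.528 μm/a
copper: T≤10 °C ⇒ hinge +0.126·(-1.0−10) = -1.3860
  Pd branch = 0.0053·Pd^0.26·e^(0.059·RH+f) = 0.08187 μm/a
  Cl⁻ term: 0.01025·692.7^0.27·exp(0.036·54+0.049·-1.0) = 0.3987
  sum: 0.08187 + 0.3987 → r_corr = 0.4806 μm/a
Ordering by μm/a: zinc (1.53) > copper (0.481)

copper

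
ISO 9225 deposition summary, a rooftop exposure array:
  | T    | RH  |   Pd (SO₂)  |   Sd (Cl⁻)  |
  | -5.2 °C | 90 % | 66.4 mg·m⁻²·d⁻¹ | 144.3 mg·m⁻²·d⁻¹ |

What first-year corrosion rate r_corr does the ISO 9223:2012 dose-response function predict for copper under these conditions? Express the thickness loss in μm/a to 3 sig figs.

r_corr = 1.25 μm/a

copper: temperature factor f = +0.126·(-15.2) = -1.9152
  sulphur-dioxide contribution → 0.4703 μm/a
  chloride contribution → 0.7766 μm/a
  total first-year rate 1.247 μm/a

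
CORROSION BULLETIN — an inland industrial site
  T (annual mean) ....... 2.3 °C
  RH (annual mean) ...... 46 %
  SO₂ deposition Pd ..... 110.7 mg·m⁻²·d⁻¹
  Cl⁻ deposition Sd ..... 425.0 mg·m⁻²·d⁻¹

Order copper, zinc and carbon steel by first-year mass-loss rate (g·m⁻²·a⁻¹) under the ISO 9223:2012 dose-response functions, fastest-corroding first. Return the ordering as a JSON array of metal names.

copper: T≤10 °C ⇒ hinge +0.126·(2.3−10) = -0.9702
  SO₂ term: 0.0053·110.7^0.26·exp(0.059·46-0.9702) = 0.1031
  Sd branch = 0.01025·Sd^0.27·e^(0.036·RH+0.049·T) = 0.308 μm/a
  sum: 0.1031 + 0.308 → r_corr = 0.411 μm/a
  mass loss = 0.411 μm/a × 8.96 g/cm³ = 3.683 g·m⁻²·a⁻¹
zinc: f(T) = +0.038·(T−10) [T≤10 °C] = -0.2926
  Pd branch = 0.0129·Pd^0.44·e^(0.046·RH+f) = 0.6337 μm/a
  Sd branch = 0.0175·Sd^0.57·e^(0.008·RH+0.085·T) = 0.9682 μm/a
  sum: 0.6337 + 0.9682 → r_corr = 1.602 μm/a
  mass loss = 1.602 μm/a × 7.14 g/cm³ = 11.44 g·m⁻²·a⁻¹
carbon steel: temperature factor f = +0.150·(-7.7) = -1.1550
  Pd branch = 1.77·Pd^0.52·e^(0.02·RH+f) = 16.18 μm/a
  Sd branch = 0.102·Sd^0.62·e^(0.033·RH+0.04·T) = 21.75 μm/a
  sum: 16.18 + 21.75 → r_corr = 37.92 μm/a
  mass loss = 37.92 μm/a × 7.85 g/cm³ = 297.7 g·m⁻²·a⁻¹
Ordering by g·m⁻²·a⁻¹: carbon steel (298) > zinc (11.4) > copper (3.68)

["carbon steel", "zinc", "copper"]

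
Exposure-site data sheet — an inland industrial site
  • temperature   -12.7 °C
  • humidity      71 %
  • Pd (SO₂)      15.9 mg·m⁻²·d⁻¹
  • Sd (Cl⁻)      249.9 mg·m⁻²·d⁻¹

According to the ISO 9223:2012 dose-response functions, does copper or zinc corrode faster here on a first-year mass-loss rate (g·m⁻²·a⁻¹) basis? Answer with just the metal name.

zinc

copper: f(T) = +0.126·(T−10) [T≤10 °C] = -2.8602
  SO₂ term: 0.0053·15.9^0.26·exp(0.059·71-2.8602) = 0.04109
  Cl⁻ term: 0.01025·249.9^0.27·exp(0.036·71+0.049·-12.7) = 0.3147
  sum: 0.04109 + 0.3147 → r_corr = 0.3558 μm/a
  mass loss = 0.3558 μm/a × 8.96 g/cm³ = 3.188 g·m⁻²·a⁻¹
zinc: T≤10 °C ⇒ hinge +0.038·(-12.7−10) = -0.8626
  Pd branch = 0.0129·Pd^0.44·e^(0.046·RH+f) = 0.4819 μm/a
  Cl⁻ term: 0.0175·249.9^0.57·exp(0.008·71+0.085·-12.7) = 0.2441
  r_corr = 0.4819 + 0.2441 = 0.7261 μm/a
  mass loss = 0.7261 μm/a × 7.14 g/cm³ = 5.184 g·m⁻²·a⁻¹
Ordering by g·m⁻²·a⁻¹: zinc (5.18) > copper (3.19)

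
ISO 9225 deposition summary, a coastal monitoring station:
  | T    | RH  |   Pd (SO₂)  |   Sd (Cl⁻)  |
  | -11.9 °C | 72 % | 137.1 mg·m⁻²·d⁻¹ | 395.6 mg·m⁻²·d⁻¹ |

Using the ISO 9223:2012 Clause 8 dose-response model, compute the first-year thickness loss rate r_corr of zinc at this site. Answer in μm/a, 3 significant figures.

r_corr = 1.68 μm/a

zinc: temperature factor f = +0.038·(-21.9) = -0.8322
  sulphur-dioxide contribution → 1.342 μm/a
  chloride contribution → 0.3422 μm/a
  ⇒ r_corr(zinc) = 1.685 μm/a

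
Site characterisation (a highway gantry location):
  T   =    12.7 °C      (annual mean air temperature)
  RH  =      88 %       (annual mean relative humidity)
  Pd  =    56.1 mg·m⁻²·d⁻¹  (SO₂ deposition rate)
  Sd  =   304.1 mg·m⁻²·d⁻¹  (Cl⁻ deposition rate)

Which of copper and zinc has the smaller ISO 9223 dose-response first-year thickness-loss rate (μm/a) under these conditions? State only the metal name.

copper: temperature factor f = -0.080·(2.7) = -0.2160
  sulphur-dioxide contribution → 2.188 μm/a
  chloride contribution → 2.124 μm/a
  total first-year rate 4.312 μm/a
zinc: T>10 °C ⇒ hinge -0.071·(12.7−10) = -0.1917
  sulphur-dioxide contribution → 3.588 μm/a
  chloride contribution → 2.71 μm/a
  ⇒ r_corr(zinc) = 6.298 μm/a
Ordering by μm/a: zinc (6.3) > copper (4.31)

copper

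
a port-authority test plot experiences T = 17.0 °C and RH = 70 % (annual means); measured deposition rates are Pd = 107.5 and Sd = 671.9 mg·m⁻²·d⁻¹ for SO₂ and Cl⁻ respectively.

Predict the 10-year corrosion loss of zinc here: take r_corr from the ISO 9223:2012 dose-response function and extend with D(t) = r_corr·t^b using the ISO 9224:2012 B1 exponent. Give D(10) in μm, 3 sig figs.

zinc: T>10 °C ⇒ hinge -0.071·(17.0−10) = -0.4970
  Pd branch = 0.0129·Pd^0.44·e^(0.046·RH+f) = 1.538 μm/a
  Cl⁻ term: 0.0175·671.9^0.57·exp(0.008·70+0.085·17.0) = 5.313
  sum: 1.538 + 5.313 → r_corr = 6.851 μm/a
ISO 9224: D(t) = r_corr · t^b with b = 0.813 (zinc, B1)
  D(10) = 6.851 × 10^0.813 = 6.851 × 6.501 = 44.54 μm

D(10) = 44.5 μm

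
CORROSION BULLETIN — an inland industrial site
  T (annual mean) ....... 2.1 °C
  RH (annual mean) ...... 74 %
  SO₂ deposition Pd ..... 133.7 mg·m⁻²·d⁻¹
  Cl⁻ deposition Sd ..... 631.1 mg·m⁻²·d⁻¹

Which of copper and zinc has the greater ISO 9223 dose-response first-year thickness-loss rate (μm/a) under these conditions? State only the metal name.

copper: temperature factor f = +0.126·(-7.9) = -0.9954
  sulphur-dioxide contribution → 0.5507 μm/a
  chloride contribution → 0.9298 μm/a
  ⇒ r_corr(copper) = 1.481 μm/a
zinc: temperature factor f = +0.038·(-7.9) = -0.3002
  sulphur-dioxide contribution → 2.478 μm/a
  chloride contribution → 1.492 μm/a
  total first-year rate 3.97 μm/a
Ordering by μm/a: zinc (3.97) > copper (1.48)

zinc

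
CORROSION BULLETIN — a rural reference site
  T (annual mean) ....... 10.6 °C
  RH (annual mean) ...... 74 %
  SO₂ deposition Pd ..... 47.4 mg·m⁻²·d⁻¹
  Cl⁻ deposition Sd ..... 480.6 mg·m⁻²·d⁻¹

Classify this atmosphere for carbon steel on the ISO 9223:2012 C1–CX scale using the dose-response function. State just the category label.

carbon steel: temperature factor f = -0.054·(0.6) = -0.0324
  Pd branch = 1.77·Pd^0.52·e^(0.02·RH+f) = 55.98 μm/a
  Cl⁻ term: 0.102·480.6^0.62·exp(0.033·74+0.04·10.6) = 82.41
  r_corr = 55.98 + 82.41 = 138.4 μm/a
ISO 9223 Table 2 (carbon steel): 80 < 138 ≤ 200 μm/a ⇒ C5

C5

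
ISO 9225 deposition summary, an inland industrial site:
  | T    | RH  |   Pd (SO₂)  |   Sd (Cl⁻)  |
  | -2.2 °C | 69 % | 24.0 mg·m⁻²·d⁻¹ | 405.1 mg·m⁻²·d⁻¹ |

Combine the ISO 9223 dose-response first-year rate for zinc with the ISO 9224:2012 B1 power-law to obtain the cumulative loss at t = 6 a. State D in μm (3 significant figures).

D(6) = 6.69 μm

zinc: f(T) = +0.038·(T−10) [T≤10 °C] = -0.4636
  SO₂ term: 0.0129·24.0^0.44·exp(0.046·69-0.4636) = 0.7852
  Sd branch = 0.0175·Sd^0.57·e^(0.008·RH+0.085·T) = 0.7724 μm/a
  sum: 0.7852 + 0.7724 → r_corr = 1.558 μm/a
Long-term exponent b (ISO 9224 Table 2, B1) = 0.813
  D(6) = 1.558 × 6^0.813 = 1.558 × 4.292 = 6.685 μm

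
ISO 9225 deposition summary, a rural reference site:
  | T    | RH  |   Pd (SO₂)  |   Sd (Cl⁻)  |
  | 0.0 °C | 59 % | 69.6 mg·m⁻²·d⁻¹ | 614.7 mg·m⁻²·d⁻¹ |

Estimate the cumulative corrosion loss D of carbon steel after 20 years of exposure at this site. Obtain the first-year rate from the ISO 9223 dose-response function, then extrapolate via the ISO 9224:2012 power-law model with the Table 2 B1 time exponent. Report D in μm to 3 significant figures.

D(20) = 239 μm

carbon steel: temperature factor f = +0.150·(-10.0) = -1.5000
  sulphur-dioxide contribution → 11.67 μm/a
  chloride contribution → 38.3 μm/a
  total first-year rate 49.97 μm/a
ISO 9224: D(t) = r_corr · t^b with b = 0.523 (carbon steel, B1)
  D(20) = 49.97 × 20^0.523 = 49.97 × 4.791 = 239.4 μm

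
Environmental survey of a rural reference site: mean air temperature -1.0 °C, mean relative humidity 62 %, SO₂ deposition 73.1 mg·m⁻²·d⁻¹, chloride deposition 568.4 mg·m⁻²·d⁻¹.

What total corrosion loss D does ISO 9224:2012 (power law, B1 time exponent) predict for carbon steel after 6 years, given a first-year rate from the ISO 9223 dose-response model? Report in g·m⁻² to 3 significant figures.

D(6) = 995 g·m⁻²

carbon steel: f(T) = +0.150·(T−10) [T≤10 °C] = -1.6500
  sulphur-dioxide contribution → 10.94 μm/a
  chloride contribution → 38.7 μm/a
  ⇒ r_corr(carbon steel) = 49.64 μm/a
Long-term exponent b (ISO 9224 Table 2, B1) = 0.523
  D(6) = 49.64 × 6^0.523 = 49.64 × 2.553 = 126.7 μm
  Mass loss = 126.7 μm × 7.85 g/cm³ = 994.7 g·m⁻²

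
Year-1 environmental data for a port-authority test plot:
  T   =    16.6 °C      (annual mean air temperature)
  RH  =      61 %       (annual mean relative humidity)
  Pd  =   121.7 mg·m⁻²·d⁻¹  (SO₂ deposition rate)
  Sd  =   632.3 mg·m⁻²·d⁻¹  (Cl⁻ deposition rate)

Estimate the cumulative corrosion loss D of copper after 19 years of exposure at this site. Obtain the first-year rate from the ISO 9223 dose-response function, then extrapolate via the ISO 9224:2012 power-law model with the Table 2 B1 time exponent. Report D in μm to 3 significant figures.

copper: f(T) = -0.080·(T−10) [T>10 °C] = -0.5280
  Pd branch = 0.0053·Pd^0.26·e^(0.059·RH+f) = 0.3983 μm/a
  Sd branch = 0.01025·Sd^0.27·e^(0.036·RH+0.049·T) = 1.186 μm/a
  r_corr = 0.3983 + 1.186 = 1.584 μm/a
Long-term exponent b (ISO 9224 Table 2, B1) = 0.667
  D(19) = 1.584 × 19^0.667 = 1.584 × 7.127 = 11.29 μm

D(19) = 11.3 μm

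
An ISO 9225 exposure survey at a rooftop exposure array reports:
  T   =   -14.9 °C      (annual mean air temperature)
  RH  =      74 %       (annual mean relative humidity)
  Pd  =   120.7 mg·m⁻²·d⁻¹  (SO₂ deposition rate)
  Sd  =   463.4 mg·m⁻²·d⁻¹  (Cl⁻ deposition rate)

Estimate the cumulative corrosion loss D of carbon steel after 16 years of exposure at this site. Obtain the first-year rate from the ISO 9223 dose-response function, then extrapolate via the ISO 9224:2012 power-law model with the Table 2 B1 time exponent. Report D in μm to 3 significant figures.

carbon steel: T≤10 °C ⇒ hinge +0.150·(-14.9−10) = -3.7350
  Pd branch = 1.77·Pd^0.52·e^(0.02·RH+f) = 2.245 μm/a
  Cl⁻ term: 0.102·463.4^0.62·exp(0.033·74+0.04·-14.9) = 29.05
  sum: 2.245 + 29.05 → r_corr = 31.3 μm/a
Power-law: D(16) = r_corr · 16^0.523
  D(16) = 31.3 × 16^0.523 = 31.3 × 4.263 = 133.4 μm

D(16) = 133 μm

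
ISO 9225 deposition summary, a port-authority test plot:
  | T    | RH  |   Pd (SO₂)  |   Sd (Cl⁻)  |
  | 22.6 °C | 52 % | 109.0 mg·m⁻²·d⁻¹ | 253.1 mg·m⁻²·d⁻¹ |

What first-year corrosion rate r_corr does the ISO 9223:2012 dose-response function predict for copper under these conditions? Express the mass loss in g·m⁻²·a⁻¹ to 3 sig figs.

copper: temperature factor f = -0.080·(12.6) = -1.0080
  sulphur-dioxide contribution → 0.1408 μm/a
  chloride contribution → 0.8986 μm/a
  total first-year rate 1.039 μm/a
Convert to mass loss: 1.039 μm/a × 8.96 g/cm³ = 9.313 g·m⁻²·a⁻¹

r_corr = 9.31 g·m⁻²·a⁻¹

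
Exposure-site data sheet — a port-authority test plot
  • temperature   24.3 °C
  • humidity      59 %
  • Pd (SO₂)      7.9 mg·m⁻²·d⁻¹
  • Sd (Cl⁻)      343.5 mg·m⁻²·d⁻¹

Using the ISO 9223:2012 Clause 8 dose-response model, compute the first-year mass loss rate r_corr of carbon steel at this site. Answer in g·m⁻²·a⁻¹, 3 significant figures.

carbon steel: T>10 °C ⇒ hinge -0.054·(24.3−10) = -0.7722
  SO₂ term: 1.77·7.9^0.52·exp(0.02·59-0.7722) = 7.796
  Sd branch = 0.102·Sd^0.62·e^(0.033·RH+0.04·T) = 70.56 μm/a
  sum: 7.796 + 70.56 → r_corr = 78.36 μm/a
Convert to mass loss: 78.36 μm/a × 7.85 g/cm³ = 615.1 g·m⁻²·a⁻¹

r_corr = 615 g·m⁻²·a⁻¹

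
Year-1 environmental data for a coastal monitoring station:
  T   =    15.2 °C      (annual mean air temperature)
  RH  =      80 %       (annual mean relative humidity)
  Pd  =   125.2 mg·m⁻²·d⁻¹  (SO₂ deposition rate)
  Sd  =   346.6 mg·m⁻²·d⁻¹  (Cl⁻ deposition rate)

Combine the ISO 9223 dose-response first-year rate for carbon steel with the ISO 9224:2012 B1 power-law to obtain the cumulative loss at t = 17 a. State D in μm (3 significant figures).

D(17) = 793 μm

carbon steel: T>10 °C ⇒ hinge -0.054·(15.2−10) = -0.2808
  sulphur-dioxide contribution → 81.59 μm/a
  chloride contribution → 98.6 μm/a
  ⇒ r_corr(carbon steel) = 180.2 μm/a
ISO 9224: D(t) = r_corr · t^b with b = 0.523 (carbon steel, B1)
  D(17) = 180.2 × 17^0.523 = 180.2 × 4.401 = 793 μm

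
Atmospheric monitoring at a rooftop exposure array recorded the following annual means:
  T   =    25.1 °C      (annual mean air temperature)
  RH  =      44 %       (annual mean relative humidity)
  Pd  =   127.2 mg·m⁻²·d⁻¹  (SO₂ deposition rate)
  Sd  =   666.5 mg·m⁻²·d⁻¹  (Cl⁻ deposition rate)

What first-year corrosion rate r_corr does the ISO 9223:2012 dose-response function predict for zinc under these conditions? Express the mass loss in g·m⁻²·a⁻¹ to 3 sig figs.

zinc: temperature factor f = -0.071·(15.1) = -1.0721
  sulphur-dioxide contribution → 0.2818 μm/a
  chloride contribution → 8.552 μm/a
  total first-year rate 8.833 μm/a
Convert to mass loss: 8.833 μm/a × 7.14 g/cm³ = 63.07 g·m⁻²·a⁻¹

r_corr = 63.1 g·m⁻²·a⁻¹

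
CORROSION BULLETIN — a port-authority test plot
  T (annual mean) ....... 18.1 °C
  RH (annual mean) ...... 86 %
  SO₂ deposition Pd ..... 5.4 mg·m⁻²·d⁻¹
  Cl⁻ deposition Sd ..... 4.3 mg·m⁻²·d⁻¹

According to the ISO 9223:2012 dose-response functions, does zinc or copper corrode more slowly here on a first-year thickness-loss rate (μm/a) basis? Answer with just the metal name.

zinc

zinc: T>10 °C ⇒ hinge -0.071·(18.1−10) = -0.5751
  SO₂ term: 0.0129·5.4^0.44·exp(0.046·86-0.5751) = 0.7964
  Cl⁻ term: 0.0175·4.3^0.57·exp(0.008·86+0.085·18.1) = 0.3725
  r_corr = 0.7964 + 0.3725 = 1.169 μm/a
copper: T>10 °C ⇒ hinge -0.080·(18.1−10) = -0.6480
  SO₂ term: 0.0053·5.4^0.26·exp(0.059·86-0.6480) = 0.6869
  Cl⁻ term: 0.01025·4.3^0.27·exp(0.036·86+0.049·18.1) = 0.8157
  sum: 0.6869 + 0.8157 → r_corr = 1.503 μm/a
Ordering by μm/a: copper (1.5) > zinc (1.17)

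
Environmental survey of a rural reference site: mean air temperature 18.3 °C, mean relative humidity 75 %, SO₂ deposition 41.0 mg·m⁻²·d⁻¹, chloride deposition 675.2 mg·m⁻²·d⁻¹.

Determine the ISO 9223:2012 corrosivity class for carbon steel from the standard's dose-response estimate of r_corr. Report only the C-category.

C5

carbon steel: temperature factor f = -0.054·(8.3) = -0.4482
  SO₂ term: 1.77·41.0^0.52·exp(0.02·75-0.4482) = 34.95
  Cl⁻ term: 0.102·675.2^0.62·exp(0.033·75+0.04·18.3) = 143.1
  sum: 34.95 + 143.1 → r_corr = 178 μm/a
Category bounds: 80…200 μm/a bracket r_corr ⇒ C5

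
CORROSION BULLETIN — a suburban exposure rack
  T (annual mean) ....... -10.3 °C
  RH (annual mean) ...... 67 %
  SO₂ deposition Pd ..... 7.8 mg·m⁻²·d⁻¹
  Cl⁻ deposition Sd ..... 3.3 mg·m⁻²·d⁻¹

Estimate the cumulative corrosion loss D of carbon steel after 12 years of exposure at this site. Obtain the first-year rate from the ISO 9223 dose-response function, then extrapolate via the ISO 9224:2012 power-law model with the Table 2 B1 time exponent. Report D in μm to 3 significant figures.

carbon steel: temperature factor f = +0.150·(-20.3) = -3.0450
  Pd branch = 1.77·Pd^0.52·e^(0.02·RH+f) = 0.9362 μm/a
  Sd branch = 0.102·Sd^0.62·e^(0.033·RH+0.04·T) = 1.292 μm/a
  r_corr = 0.9362 + 1.292 = 2.229 μm/a
Long-term exponent b (ISO 9224 Table 2, B1) = 0.523
  D(12) = 2.229 × 12^0.523 = 2.229 × 3.668 = 8.174 μm

D(12) = 8.17 μm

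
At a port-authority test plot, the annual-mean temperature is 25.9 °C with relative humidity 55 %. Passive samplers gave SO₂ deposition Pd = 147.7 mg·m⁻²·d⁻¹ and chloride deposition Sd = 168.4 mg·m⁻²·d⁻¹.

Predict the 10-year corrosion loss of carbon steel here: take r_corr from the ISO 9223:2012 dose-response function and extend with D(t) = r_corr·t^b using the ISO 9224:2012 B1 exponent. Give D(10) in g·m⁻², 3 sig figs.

carbon steel: f(T) = -0.054·(T−10) [T>10 °C] = -0.8586
  Pd branch = 1.77·Pd^0.52·e^(0.02·RH+f) = 30.26 μm/a
  Cl⁻ term: 0.102·168.4^0.62·exp(0.033·55+0.04·25.9) = 42.37
  r_corr = 30.26 + 42.37 = 72.64 μm/a
Long-term exponent b (ISO 9224 Table 2, B1) = 0.523
  D(10) = 72.64 × 10^0.523 = 72.64 × 3.334 = 242.2 μm
  Mass loss = 242.2 μm × 7.85 g/cm³ = 1901 g·m⁻²

D(10) = 1.90e+03 g·m⁻²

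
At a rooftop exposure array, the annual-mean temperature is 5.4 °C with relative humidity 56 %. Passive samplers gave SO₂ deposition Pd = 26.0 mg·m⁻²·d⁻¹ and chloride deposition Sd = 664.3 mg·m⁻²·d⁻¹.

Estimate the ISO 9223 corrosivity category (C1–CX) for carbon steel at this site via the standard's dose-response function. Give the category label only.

carbon steel: T≤10 °C ⇒ hinge +0.150·(5.4−10) = -0.6900
  SO₂ term: 1.77·26.0^0.52·exp(0.02·56-0.6900) = 14.81
  Sd branch = 0.102·Sd^0.62·e^(0.033·RH+0.04·T) = 45.17 μm/a
  r_corr = 14.81 + 45.17 = 59.98 μm/a
Category bounds: 50…80 μm/a bracket r_corr ⇒ C4

C4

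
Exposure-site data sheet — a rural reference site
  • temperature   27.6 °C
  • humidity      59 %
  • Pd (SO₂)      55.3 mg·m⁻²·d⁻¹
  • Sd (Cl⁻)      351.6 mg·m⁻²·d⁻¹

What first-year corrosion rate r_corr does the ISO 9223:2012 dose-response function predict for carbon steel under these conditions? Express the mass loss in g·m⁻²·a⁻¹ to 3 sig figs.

r_corr = 782 g·m⁻²·a⁻¹

carbon steel: temperature factor f = -0.054·(17.6) = -0.9504
  Pd branch = 1.77·Pd^0.52·e^(0.02·RH+f) = 17.94 μm/a
  Sd branch = 0.102·Sd^0.62·e^(0.033·RH+0.04·T) = 81.69 μm/a
  sum: 17.94 + 81.69 → r_corr = 99.64 μm/a
Convert to mass loss: 99.64 μm/a × 7.85 g/cm³ = 782.1 g·m⁻²·a⁻¹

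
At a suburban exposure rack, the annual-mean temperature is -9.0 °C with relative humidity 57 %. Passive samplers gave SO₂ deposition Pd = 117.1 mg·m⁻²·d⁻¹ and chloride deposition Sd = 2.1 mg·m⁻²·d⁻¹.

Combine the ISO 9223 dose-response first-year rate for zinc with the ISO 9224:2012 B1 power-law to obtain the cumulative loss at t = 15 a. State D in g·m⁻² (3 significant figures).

D(15) = 46.5 g·m⁻²

zinc: T≤10 °C ⇒ hinge +0.038·(-9.0−10) = -0.7220
  SO₂ term: 0.0129·117.1^0.44·exp(0.046·57-0.7220) = 0.7013
  Sd branch = 0.0175·Sd^0.57·e^(0.008·RH+0.085·T) = 0.01961 μm/a
  r_corr = 0.7013 + 0.01961 = 0.7209 μm/a
Power-law: D(15) = r_corr · 15^0.813
  D(15) = 0.7209 × 15^0.813 = 0.7209 × 9.04 = 6.517 μm
  Mass loss = 6.517 μm × 7.14 g/cm³ = 46.53 g·m⁻²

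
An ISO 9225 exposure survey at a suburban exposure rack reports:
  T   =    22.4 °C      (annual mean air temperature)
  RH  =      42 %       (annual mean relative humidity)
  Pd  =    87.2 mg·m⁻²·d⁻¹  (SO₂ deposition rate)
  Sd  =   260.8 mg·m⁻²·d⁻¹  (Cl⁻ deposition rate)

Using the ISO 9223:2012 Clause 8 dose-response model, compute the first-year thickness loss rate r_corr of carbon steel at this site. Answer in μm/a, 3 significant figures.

r_corr = 52.9 μm/a

carbon steel: T>10 °C ⇒ hinge -0.054·(22.4−10) = -0.6696
  SO₂ term: 1.77·87.2^0.52·exp(0.02·42-0.6696) = 21.43
  Sd branch = 0.102·Sd^0.62·e^(0.033·RH+0.04·T) = 31.46 μm/a
  sum: 21.43 + 31.46 → r_corr = 52.89 μm/a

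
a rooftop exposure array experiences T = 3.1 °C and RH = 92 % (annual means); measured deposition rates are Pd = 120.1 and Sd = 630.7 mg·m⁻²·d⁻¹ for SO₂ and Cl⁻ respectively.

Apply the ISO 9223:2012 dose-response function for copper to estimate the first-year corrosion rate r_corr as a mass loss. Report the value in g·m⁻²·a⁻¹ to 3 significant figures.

copper: temperature factor f = +0.126·(-6.9) = -0.8694
  Pd branch = 0.0053·Pd^0.26·e^(0.059·RH+f) = 1.757 μm/a
  Sd branch = 0.01025·Sd^0.27·e^(0.036·RH+0.049·T) = 1.867 μm/a
  sum: 1.757 + 1.867 → r_corr = 3.623 μm/a
Convert to mass loss: 3.623 μm/a × 8.96 g/cm³ = 32.47 g·m⁻²·a⁻¹

r_corr = 32.5 g·m⁻²·a⁻¹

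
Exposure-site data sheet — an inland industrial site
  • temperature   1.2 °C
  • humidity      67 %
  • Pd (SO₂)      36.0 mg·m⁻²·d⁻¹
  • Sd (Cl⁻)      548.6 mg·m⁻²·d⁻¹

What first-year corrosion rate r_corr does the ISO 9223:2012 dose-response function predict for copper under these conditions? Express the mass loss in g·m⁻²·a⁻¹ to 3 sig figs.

copper: T≤10 °C ⇒ hinge +0.126·(1.2−10) = -1.1088
  Pd branch = 0.0053·Pd^0.26·e^(0.059·RH+f) = 0.2313 μm/a
  Cl⁻ term: 0.01025·548.6^0.27·exp(0.036·67+0.049·1.2) = 0.6659
  sum: 0.2313 + 0.6659 → r_corr = 0.8971 μm/a
Convert to mass loss: 0.8971 μm/a × 8.96 g/cm³ = 8.038 g·m⁻²·a⁻¹

r_corr = 8.04 g·m⁻²·a⁻¹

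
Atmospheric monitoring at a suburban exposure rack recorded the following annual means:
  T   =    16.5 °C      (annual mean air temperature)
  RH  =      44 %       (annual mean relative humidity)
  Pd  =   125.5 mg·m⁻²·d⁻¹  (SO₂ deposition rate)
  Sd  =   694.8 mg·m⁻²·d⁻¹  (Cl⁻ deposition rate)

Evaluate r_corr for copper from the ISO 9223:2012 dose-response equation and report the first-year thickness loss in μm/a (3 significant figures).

copper: T>10 °C ⇒ hinge -0.080·(16.5−10) = -0.5200
  Pd branch = 0.0053·Pd^0.26·e^(0.059·RH+f) = 0.1484 μm/a
  Cl⁻ term: 0.01025·694.8^0.27·exp(0.036·44+0.049·16.5) = 0.6563
  r_corr = 0.1484 + 0.6563 = 0.8047 μm/a

r_corr = 0.805 μm/a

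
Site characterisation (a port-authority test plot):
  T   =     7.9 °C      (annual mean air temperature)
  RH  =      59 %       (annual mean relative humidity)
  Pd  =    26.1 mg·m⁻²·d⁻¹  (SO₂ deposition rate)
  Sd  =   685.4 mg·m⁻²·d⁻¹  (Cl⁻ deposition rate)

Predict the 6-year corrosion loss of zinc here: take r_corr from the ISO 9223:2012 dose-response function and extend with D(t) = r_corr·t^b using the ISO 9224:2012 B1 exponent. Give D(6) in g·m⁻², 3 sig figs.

D(6) = 92.7 g·m⁻²

zinc: T≤10 °C ⇒ hinge +0.038·(7.9−10) = -0.0798
  Pd branch = 0.0129·Pd^0.44·e^(0.046·RH+f) = 0.755 μm/a
  Cl⁻ term: 0.0175·685.4^0.57·exp(0.008·59+0.085·7.9) = 2.271
  sum: 0.755 + 2.271 → r_corr = 3.026 μm/a
ISO 9224: D(t) = r_corr · t^b with b = 0.813 (zinc, B1)
  D(6) = 3.026 × 6^0.813 = 3.026 × 4.292 = 12.99 μm
  Mass loss = 12.99 μm × 7.14 g/cm³ = 92.71 g·m⁻²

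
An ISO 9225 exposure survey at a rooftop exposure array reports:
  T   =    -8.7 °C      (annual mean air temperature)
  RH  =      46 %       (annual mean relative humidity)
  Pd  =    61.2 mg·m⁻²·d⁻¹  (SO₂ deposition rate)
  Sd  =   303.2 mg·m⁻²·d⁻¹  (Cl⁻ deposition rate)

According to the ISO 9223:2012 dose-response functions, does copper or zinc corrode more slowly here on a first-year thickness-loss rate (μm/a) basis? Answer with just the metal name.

copper: f(T) = +0.126·(T−10) [T≤10 °C] = -2.3562
  Pd branch = 0.0053·Pd^0.26·e^(0.059·RH+f) = 0.02209 μm/a
  Cl⁻ term: 0.01025·303.2^0.27·exp(0.036·46+0.049·-8.7) = 0.164
  r_corr = 0.02209 + 0.164 = 0.1861 μm/a
zinc: temperature factor f = +0.038·(-18.7) = -0.7106
  Pd branch = 0.0129·Pd^0.44·e^(0.046·RH+f) = 0.3215 μm/a
  Cl⁻ term: 0.0175·303.2^0.57·exp(0.008·46+0.085·-8.7) = 0.3135
  sum: 0.3215 + 0.3135 → r_corr = 0.635 μm/a
Ordering by μm/a: zinc (0.635) > copper (0.186)

copper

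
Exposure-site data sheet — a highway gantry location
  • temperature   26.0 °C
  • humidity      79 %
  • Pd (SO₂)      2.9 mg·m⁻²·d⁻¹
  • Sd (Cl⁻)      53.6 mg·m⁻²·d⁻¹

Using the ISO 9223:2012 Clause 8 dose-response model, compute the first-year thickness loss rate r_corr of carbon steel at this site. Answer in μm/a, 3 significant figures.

carbon steel: temperature factor f = -0.054·(16.0) = -0.8640
  sulphur-dioxide contribution → 6.301 μm/a
  chloride contribution → 46.19 μm/a
  ⇒ r_corr(carbon steel) = 52.49 μm/a

r_corr = 52.5 μm/a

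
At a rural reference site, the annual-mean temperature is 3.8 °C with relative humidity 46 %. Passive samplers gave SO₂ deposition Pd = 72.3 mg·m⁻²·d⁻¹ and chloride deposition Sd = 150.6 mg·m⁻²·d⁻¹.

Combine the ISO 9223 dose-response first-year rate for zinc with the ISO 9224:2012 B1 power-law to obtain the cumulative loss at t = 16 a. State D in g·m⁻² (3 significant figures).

D(16) = 79.2 g·m⁻²

zinc: f(T) = +0.038·(T−10) [T≤10 °C] = -0.2356
  Pd branch = 0.0129·Pd^0.44·e^(0.046·RH+f) = 0.5562 μm/a
  Cl⁻ term: 0.0175·150.6^0.57·exp(0.008·46+0.085·3.8) = 0.6088
  r_corr = 0.5562 + 0.6088 = 1.165 μm/a
ISO 9224: D(t) = r_corr · t^b with b = 0.813 (zinc, B1)
  D(16) = 1.165 × 16^0.813 = 1.165 × 9.527 = 11.1 μm
  Mass loss = 11.1 μm × 7.14 g/cm³ = 79.25 g·m⁻²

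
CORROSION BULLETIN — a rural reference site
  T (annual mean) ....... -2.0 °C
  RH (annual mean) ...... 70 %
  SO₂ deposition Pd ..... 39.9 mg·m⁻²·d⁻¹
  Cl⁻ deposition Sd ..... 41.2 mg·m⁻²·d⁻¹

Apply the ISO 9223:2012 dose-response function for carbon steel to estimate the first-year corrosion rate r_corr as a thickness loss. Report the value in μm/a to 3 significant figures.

carbon steel: T≤10 °C ⇒ hinge +0.150·(-2.0−10) = -1.8000
  Pd branch = 1.77·Pd^0.52·e^(0.02·RH+f) = 8.068 μm/a
  Sd branch = 0.102·Sd^0.62·e^(0.033·RH+0.04·T) = 9.513 μm/a
  sum: 8.068 + 9.513 → r_corr = 17.58 μm/a

r_corr = 17.6 μm/a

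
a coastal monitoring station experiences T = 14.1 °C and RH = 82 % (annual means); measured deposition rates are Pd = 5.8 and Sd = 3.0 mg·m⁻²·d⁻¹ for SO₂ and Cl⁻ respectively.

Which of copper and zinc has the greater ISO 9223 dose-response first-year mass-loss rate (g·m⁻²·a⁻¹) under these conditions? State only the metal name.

copper

copper: f(T) = -0.080·(T−10) [T>10 °C] = -0.3280
  SO₂ term: 0.0053·5.8^0.26·exp(0.059·82-0.3280) = 0.7611
  Sd branch = 0.01025·Sd^0.27·e^(0.036·RH+0.049·T) = 0.5268 μm/a
  r_corr = 0.7611 + 0.5268 = 1.288 μm/a
  mass loss = 1.288 μm/a × 8.96 g/cm³ = 11.54 g·m⁻²·a⁻¹
zinc: temperature factor f = -0.071·(4.1) = -0.2911
  Pd branch = 0.0129·Pd^0.44·e^(0.046·RH+f) = 0.9083 μm/a
  Sd branch = 0.0175·Sd^0.57·e^(0.008·RH+0.085·T) = 0.2091 μm/a
  r_corr = 0.9083 + 0.2091 = 1.117 μm/a
  mass loss = 1.117 μm/a × 7.14 g/cm³ = 7.978 g·m⁻²·a⁻¹
Ordering by g·m⁻²·a⁻¹: copper (11.5) > zinc (7.98)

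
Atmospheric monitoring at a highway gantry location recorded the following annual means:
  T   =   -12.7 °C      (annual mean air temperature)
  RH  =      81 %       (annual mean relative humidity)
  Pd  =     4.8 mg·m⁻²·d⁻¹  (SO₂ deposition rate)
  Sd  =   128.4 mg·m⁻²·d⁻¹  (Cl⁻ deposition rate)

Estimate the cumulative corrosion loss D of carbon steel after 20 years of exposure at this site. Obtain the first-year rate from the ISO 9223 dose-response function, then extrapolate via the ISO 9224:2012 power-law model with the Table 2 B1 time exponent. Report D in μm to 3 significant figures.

carbon steel: temperature factor f = +0.150·(-22.7) = -3.4050
  Pd branch = 1.77·Pd^0.52·e^(0.02·RH+f) = 0.6714 μm/a
  Cl⁻ term: 0.102·128.4^0.62·exp(0.033·81+0.04·-12.7) = 18.04
  r_corr = 0.6714 + 18.04 = 18.71 μm/a
Long-term exponent b (ISO 9224 Table 2, B1) = 0.523
  D(20) = 18.71 × 20^0.523 = 18.71 × 4.791 = 89.63 μm

D(20) = 89.6 μm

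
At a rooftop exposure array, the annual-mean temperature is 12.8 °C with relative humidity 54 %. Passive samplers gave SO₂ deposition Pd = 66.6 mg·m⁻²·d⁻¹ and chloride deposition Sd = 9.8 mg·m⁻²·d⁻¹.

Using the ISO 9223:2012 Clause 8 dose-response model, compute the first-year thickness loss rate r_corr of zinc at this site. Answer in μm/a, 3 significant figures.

r_corr = 1.10 μm/a

zinc: temperature factor f = -0.071·(2.8) = -0.1988
  SO₂ term: 0.0129·66.6^0.44·exp(0.046·54-0.1988) = 0.8042
  Cl⁻ term: 0.0175·9.8^0.57·exp(0.008·54+0.085·12.8) = 0.2939
  sum: 0.8042 + 0.2939 → r_corr = 1.098 μm/a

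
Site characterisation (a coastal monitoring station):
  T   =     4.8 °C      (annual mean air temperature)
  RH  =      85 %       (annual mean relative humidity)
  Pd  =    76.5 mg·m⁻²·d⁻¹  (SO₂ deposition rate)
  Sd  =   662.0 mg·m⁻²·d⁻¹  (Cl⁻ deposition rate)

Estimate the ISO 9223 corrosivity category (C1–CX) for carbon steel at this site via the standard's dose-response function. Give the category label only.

carbon steel: temperature factor f = +0.150·(-5.2) = -0.7800
  Pd branch = 1.77·Pd^0.52·e^(0.02·RH+f) = 42.37 μm/a
  Sd branch = 0.102·Sd^0.62·e^(0.033·RH+0.04·T) = 114.6 μm/a
  r_corr = 42.37 + 114.6 = 156.9 μm/a
Category bounds: 80…200 μm/a bracket r_corr ⇒ C5

C5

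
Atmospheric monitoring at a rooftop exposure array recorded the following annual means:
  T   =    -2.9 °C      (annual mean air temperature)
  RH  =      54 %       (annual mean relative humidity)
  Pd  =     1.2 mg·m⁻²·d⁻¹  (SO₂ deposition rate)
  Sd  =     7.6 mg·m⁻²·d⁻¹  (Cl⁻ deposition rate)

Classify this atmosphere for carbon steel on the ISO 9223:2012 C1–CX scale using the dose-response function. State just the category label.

C2

carbon steel: temperature factor f = +0.150·(-12.9) = -1.9350
  SO₂ term: 1.77·1.2^0.52·exp(0.02·54-1.9350) = 0.8276
  Sd branch = 0.102·Sd^0.62·e^(0.033·RH+0.04·T) = 1.898 μm/a
  r_corr = 0.8276 + 1.898 = 2.725 μm/a
2.73 μm/a falls in (1.3, 25] for carbon steel → category C2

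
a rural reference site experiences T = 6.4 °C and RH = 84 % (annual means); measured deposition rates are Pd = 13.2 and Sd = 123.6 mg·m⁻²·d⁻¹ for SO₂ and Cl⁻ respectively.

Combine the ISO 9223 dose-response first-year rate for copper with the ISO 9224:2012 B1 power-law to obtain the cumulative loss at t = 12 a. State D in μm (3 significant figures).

D(12) = 10.5 μm

copper: T≤10 °C ⇒ hinge +0.126·(6.4−10) = -0.4536
  Pd branch = 0.0053·Pd^0.26·e^(0.059·RH+f) = 0.9354 μm/a
  Sd branch = 0.01025·Sd^0.27·e^(0.036·RH+0.049·T) = 1.059 μm/a
  r_corr = 0.9354 + 1.059 = 1.995 μm/a
Power-law: D(12) = r_corr · 12^0.667
  D(12) = 1.995 × 12^0.667 = 1.995 × 5.246 = 10.46 μm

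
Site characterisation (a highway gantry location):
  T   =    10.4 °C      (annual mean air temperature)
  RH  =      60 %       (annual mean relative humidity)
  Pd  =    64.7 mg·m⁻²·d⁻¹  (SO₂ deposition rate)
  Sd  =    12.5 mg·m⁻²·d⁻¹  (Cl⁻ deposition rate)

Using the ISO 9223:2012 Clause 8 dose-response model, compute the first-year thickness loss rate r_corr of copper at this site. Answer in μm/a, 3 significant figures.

copper: f(T) = -0.080·(T−10) [T>10 °C] = -0.0320
  SO₂ term: 0.0053·64.7^0.26·exp(0.059·60-0.0320) = 0.5231
  Sd branch = 0.01025·Sd^0.27·e^(0.036·RH+0.049·T) = 0.2926 μm/a
  sum: 0.5231 + 0.2926 → r_corr = 0.8157 μm/a

r_corr = 0.816 μm/a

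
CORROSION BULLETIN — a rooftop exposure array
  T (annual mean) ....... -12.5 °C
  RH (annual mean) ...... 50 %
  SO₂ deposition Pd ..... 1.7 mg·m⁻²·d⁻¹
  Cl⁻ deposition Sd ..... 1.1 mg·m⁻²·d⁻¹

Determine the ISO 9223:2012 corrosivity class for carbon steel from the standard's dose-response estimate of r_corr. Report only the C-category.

C1

carbon steel: T≤10 °C ⇒ hinge +0.150·(-12.5−10) = -3.3750
  sulphur-dioxide contribution → 0.2169 μm/a
  chloride contribution → 0.3417 μm/a
  ⇒ r_corr(carbon steel) = 0.5587 μm/a
ISO 9223 Table 2 (carbon steel): 0 < 0.559 ≤ 1.3 μm/a ⇒ C1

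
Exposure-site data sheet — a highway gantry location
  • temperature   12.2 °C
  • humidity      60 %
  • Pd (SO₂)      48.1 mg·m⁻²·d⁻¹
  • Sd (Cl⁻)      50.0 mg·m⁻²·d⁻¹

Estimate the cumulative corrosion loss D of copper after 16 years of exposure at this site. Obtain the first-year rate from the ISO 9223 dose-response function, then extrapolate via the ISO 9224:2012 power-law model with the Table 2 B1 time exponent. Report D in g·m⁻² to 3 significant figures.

copper: T>10 °C ⇒ hinge -0.080·(12.2−10) = -0.1760
  SO₂ term: 0.0053·48.1^0.26·exp(0.059·60-0.1760) = 0.4194
  Sd branch = 0.01025·Sd^0.27·e^(0.036·RH+0.049·T) = 0.4647 μm/a
  r_corr = 0.4194 + 0.4647 = 0.884 μm/a
Power-law: D(16) = r_corr · 16^0.667
  D(16) = 0.884 × 16^0.667 = 0.884 × 6.355 = 5.619 μm
  Mass loss = 5.619 μm × 8.96 g/cm³ = 50.34 g·m⁻²

D(16) = 50.3 g·m⁻²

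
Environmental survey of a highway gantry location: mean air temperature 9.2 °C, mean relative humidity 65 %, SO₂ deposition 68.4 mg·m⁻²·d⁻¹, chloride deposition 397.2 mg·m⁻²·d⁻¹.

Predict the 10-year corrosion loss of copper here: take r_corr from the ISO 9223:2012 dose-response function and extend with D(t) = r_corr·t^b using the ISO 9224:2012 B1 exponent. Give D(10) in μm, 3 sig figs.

D(10) = 7.00 μm

copper: T≤10 °C ⇒ hinge +0.126·(9.2−10) = -0.1008
  Pd branch = 0.0053·Pd^0.26·e^(0.059·RH+f) = 0.6655 μm/a
  Sd branch = 0.01025·Sd^0.27·e^(0.036·RH+0.049·T) = 0.8404 μm/a
  r_corr = 0.6655 + 0.8404 = 1.506 μm/a
ISO 9224: D(t) = r_corr · t^b with b = 0.667 (copper, B1)
  D(10) = 1.506 × 10^0.667 = 1.506 × 4.645 = 6.995 μm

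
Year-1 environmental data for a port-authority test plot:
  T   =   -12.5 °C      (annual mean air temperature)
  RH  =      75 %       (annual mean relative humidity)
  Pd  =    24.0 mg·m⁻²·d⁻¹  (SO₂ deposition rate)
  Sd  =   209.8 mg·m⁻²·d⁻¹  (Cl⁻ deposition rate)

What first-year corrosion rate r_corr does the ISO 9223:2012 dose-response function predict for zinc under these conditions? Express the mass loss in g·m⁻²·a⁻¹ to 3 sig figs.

zinc: T≤10 °C ⇒ hinge +0.038·(-12.5−10) = -0.8550
  Pd branch = 0.0129·Pd^0.44·e^(0.046·RH+f) = 0.6996 μm/a
  Sd branch = 0.0175·Sd^0.57·e^(0.008·RH+0.085·T) = 0.2321 μm/a
  r_corr = 0.6996 + 0.2321 = 0.9317 μm/a
Convert to mass loss: 0.9317 μm/a × 7.14 g/cm³ = 6.652 g·m⁻²·a⁻¹

r_corr = 6.65 g·m⁻²·a⁻¹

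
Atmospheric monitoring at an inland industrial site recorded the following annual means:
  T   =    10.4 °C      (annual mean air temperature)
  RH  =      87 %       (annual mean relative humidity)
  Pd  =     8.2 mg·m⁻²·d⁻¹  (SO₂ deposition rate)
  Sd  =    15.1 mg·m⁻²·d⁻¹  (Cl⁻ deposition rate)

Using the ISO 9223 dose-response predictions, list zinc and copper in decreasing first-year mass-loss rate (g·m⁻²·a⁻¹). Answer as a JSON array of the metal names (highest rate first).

zinc: f(T) = -0.071·(T−10) [T>10 °C] = -0.0284
  Pd branch = 0.0129·Pd^0.44·e^(0.046·RH+f) = 1.731 μm/a
  Sd branch = 0.0175·Sd^0.57·e^(0.008·RH+0.085·T) = 0.3992 μm/a
  r_corr = 1.731 + 0.3992 = 2.131 μm/a
  mass loss = 2.131 μm/a × 7.14 g/cm³ = 15.21 g·m⁻²·a⁻¹
copper: f(T) = -0.080·(T−10) [T>10 °C] = -0.0320
  Pd branch = 0.0053·Pd^0.26·e^(0.059·RH+f) = 1.504 μm/a
  Sd branch = 0.01025·Sd^0.27·e^(0.036·RH+0.049·T) = 0.8139 μm/a
  sum: 1.504 + 0.8139 → r_corr = 2.318 μm/a
  mass loss = 2.318 μm/a × 8.96 g/cm³ = 20.77 g·m⁻²·a⁻¹
Ordering by g·m⁻²·a⁻¹: copper (20.8) > zinc (15.2)

["copper", "zinc"]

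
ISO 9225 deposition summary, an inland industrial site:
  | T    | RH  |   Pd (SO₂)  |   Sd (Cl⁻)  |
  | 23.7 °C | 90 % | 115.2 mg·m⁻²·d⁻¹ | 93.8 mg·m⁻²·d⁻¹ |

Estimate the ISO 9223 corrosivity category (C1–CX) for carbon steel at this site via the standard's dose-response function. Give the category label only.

carbon steel: temperature factor f = -0.054·(13.7) = -0.7398
  Pd branch = 1.77·Pd^0.52·e^(0.02·RH+f) = 60.31 μm/a
  Sd branch = 0.102·Sd^0.62·e^(0.033·RH+0.04·T) = 85.69 μm/a
  r_corr = 60.31 + 85.69 = 146 μm/a
146 μm/a falls in (80, 200] for carbon steel → category C5

C5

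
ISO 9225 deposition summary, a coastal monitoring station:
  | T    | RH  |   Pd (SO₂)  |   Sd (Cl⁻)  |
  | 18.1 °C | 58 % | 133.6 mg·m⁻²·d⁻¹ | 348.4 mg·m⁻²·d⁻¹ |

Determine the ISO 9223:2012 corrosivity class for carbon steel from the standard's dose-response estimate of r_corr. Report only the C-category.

C5

carbon steel: T>10 °C ⇒ hinge -0.054·(18.1−10) = -0.4374
  sulphur-dioxide contribution → 46.47 μm/a
  chloride contribution → 53.75 μm/a
  total first-year rate 100.2 μm/a
Category bounds: 80…200 μm/a bracket r_corr ⇒ C5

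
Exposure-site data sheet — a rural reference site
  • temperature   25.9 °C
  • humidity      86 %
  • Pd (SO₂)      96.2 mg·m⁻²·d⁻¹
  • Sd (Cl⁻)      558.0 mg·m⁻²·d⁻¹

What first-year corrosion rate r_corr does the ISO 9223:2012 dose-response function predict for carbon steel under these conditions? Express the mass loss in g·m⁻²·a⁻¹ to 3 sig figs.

carbon steel: T>10 °C ⇒ hinge -0.054·(25.9−10) = -0.8586
  sulphur-dioxide contribution → 45.01 μm/a
  chloride contribution → 247.7 μm/a
  total first-year rate 292.7 μm/a
Convert to mass loss: 292.7 μm/a × 7.85 g/cm³ = 2298 g·m⁻²·a⁻¹

r_corr = 2.30e+03 g·m⁻²·a⁻¹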